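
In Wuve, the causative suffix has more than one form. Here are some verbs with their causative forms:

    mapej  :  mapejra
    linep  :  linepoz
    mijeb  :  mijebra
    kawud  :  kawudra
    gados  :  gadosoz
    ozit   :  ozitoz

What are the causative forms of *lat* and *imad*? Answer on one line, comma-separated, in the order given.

The pattern is voicing of the final consonant: -oz when the stem ends in a voiceless consonant (*linep*, *gados*, *ozit*); -ra when the stem ends in a voiced consonant (*mapej*, *mijeb*, *kawud*).
Since the final consonant of *lat* is /t/ (voiceless), it takes -oz, giving *latoz*.
*imad*: final consonant = /d/, voiced → -ra → *imadra*.

latoz, imadra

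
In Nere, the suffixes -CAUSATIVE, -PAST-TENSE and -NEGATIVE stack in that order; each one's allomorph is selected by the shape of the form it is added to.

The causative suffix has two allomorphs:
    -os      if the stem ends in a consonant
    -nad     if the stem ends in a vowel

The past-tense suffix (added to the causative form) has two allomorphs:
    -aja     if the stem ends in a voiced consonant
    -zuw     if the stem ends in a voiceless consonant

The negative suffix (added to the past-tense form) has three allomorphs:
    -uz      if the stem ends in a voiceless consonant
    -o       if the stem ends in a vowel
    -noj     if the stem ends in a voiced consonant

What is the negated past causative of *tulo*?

tulonadajao

The final sound of *tulo* is /o/, which is a vowel, so the causative suffix is -nad, giving *tulonad*.
The causative form *tulonad* — final consonant /d/ (voiced) → -aja → *tulonadaja*.
The past-tense form *tulonadaja* — final sound /a/ (a vowel) → -o → *tulonadajao*.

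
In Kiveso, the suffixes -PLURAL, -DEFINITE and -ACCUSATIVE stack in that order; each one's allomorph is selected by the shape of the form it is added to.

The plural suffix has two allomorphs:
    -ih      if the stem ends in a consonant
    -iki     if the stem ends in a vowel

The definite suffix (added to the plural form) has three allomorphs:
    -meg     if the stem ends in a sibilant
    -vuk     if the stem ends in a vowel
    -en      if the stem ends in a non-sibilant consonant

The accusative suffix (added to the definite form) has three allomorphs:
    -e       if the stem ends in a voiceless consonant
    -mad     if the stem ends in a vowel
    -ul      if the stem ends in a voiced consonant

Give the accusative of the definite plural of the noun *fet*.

fetihenul

Since the final sound of *fet* is /t/ (a consonant), it takes -ih, giving *fetih*.
Since the final sound of the plural form *fetih* is /h/ (a non-sibilant consonant), it takes -en, giving *fetihen*.
Since the final sound of the definite form *fetihen* is /n/ (a voiced consonant), it takes -ul, giving *fetihenul*.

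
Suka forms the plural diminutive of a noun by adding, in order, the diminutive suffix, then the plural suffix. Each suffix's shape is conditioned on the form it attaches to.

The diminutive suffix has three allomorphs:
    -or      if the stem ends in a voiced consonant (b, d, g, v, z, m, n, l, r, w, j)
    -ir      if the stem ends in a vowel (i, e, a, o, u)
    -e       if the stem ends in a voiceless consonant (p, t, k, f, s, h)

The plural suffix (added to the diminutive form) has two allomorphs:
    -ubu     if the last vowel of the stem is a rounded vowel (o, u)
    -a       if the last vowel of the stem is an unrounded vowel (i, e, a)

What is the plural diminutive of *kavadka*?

kavadkaira

*kavadka*: final sound = /a/, a vowel → -ir → *kavadkair*.
The last vowel of the diminutive form *kavadkair* is /i/, which is an unrounded vowel, so the plural suffix is -a, giving *kavadkaira*.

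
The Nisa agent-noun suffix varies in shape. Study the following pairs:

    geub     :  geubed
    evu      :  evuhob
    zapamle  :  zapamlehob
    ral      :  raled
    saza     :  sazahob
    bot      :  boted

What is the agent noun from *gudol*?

gudoled

The alternation tracks the final sound of the stem — -ed when the stem ends in a consonant (*geub*, *ral*, *bot*); -hob when the stem ends in a vowel (*evu*, *zapamle*, *saza*).
*gudol*: final sound = /l/, a consonant → -ed → *gudoled*.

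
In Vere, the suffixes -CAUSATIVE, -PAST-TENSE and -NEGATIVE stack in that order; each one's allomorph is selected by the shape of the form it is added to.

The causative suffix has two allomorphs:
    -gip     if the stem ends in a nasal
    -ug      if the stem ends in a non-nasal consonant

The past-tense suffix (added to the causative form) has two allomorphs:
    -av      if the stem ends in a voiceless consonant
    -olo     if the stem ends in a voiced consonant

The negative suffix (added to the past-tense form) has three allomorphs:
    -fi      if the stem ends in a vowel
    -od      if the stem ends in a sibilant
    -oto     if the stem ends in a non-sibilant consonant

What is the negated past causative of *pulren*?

The final consonant of *pulren* is /n/, which is a nasal, so the causative suffix is -gip, giving *pulrengip*.
The final consonant of the causative form *pulrengip* is /p/, which is voiceless, so the past-tense suffix is -av, giving *pulrengipav*.
The final sound of the past-tense form *pulrengipav* is /v/, which is a non-sibilant consonant, so the negative suffix is -oto, giving *pulrengipavoto*.

pulrengipavoto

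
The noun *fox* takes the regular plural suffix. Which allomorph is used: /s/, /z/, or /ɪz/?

/ɪz/

The stem *fox* ends in a sibilant (/s, z, ʃ, ʒ, tʃ, dʒ/).
The plural suffix surfaces as /ɪz/ after sibilants, /s/ after other voiceless consonants, and /z/ after other voiced sounds.
So the plural -s on *fox* is pronounced /ɪz/.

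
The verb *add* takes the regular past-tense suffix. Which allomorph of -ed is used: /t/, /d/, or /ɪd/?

/ɪd/

The stem *add* ends in /t/ or /d/.
The -ed suffix is realized as /ɪd/ after /t, d/; as /t/ after other voiceless consonants; and as /d/ after other voiced sounds.
So -ed on *add* is pronounced /ɪd/.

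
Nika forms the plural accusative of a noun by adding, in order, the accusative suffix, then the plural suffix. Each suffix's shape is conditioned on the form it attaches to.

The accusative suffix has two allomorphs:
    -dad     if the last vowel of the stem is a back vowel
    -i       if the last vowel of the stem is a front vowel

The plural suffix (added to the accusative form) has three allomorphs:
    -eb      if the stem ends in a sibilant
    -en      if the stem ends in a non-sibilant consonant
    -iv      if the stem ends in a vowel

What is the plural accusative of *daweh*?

Since the last vowel of *daweh* is /e/ (a front vowel), it takes -i, giving *dawehi*.
The accusative form *dawehi*: final sound = /i/, a vowel → -iv → *dawehiiv*.

dawehiiv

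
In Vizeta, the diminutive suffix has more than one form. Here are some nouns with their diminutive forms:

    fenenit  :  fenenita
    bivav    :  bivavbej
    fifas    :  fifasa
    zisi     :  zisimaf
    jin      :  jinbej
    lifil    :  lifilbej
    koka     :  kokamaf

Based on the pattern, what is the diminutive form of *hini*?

The suffix is conditioned by the final sound: -a when the stem ends in a voiceless consonant (*fenenit*, *fifas*); -bej when the stem ends in a voiced consonant (*bivav*, *jin*, *lifil*); -maf when the stem ends in a vowel (*zisi*, *koka*).
*hini*: final sound = /i/, a vowel → -maf → *hinimaf*.

hinimaf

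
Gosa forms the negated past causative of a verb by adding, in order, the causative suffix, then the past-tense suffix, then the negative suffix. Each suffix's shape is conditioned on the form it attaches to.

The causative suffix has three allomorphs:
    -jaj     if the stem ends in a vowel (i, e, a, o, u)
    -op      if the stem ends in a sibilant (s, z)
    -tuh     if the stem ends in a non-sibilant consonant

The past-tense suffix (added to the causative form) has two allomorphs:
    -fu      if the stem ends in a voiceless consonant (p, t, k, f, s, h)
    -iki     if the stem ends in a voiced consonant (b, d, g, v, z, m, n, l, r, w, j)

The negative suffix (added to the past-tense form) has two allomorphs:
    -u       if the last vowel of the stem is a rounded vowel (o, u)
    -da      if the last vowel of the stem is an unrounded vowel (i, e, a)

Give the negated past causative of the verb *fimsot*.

*fimsot*: final sound = /t/, a non-sibilant consonant → -tuh → *fimsottuh*.
The causative form *fimsottuh* — final consonant /h/ (voiceless) → -fu → *fimsottuhfu*.
The past-tense form *fimsottuhfu* — last vowel /u/ (a rounded vowel) → -u → *fimsottuhfuu*.

fimsottuhfuu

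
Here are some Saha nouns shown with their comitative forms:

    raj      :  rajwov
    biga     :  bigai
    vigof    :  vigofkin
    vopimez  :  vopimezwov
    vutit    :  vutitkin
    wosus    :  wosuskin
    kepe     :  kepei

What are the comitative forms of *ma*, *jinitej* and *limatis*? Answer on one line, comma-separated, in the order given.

The alternation tracks the final sound of the stem — -kin when the stem ends in a voiceless consonant (*vigof*, *vutit*, *wosus*); -wov when the stem ends in a voiced consonant (*raj*, *vopimez*); -i when the stem ends in a vowel (*biga*, *kepe*).
*ma* — final sound /a/ (a vowel) → -i → *mai*.
Since the final sound of *jinitej* is /j/ (a voiced consonant), it takes -wov, giving *jinitejwov*.
*limatis*: final sound = /s/, a voiceless consonant → -kin → *limatiskin*.

mai, jinitejwov, limatiskin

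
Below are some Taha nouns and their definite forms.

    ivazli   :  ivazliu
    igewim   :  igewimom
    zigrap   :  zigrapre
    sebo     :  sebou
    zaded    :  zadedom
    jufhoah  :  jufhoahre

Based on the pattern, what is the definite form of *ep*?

epre

The pattern is voicing of the final sound: -re when the stem ends in a voiceless consonant (*zigrap*, *jufhoah*); -om when the stem ends in a voiced consonant (*igewim*, *zaded*); -u when the stem ends in a vowel (*ivazli*, *sebo*).
*ep* — final sound /p/ (a voiceless consonant) → -re → *epre*.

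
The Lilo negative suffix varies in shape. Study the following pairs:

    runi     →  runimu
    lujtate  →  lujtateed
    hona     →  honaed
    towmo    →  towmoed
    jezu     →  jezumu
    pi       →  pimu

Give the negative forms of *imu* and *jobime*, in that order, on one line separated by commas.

imumu, jobimeed

Looking at the last vowel of each stem: -mu when the last vowel of the stem is a high vowel (*runi*, *jezu*, *pi*); -ed when the last vowel of the stem is a non-high vowel (*lujtate*, *hona*, *towmo*).
*imu* — last vowel /u/ (a high vowel) → -mu → *imumu*.
*jobime* — last vowel /e/ (a non-high vowel) → -ed → *jobimeed*.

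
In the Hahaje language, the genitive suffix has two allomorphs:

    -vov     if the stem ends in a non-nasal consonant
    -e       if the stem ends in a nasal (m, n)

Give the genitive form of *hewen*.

hewene

*hewen*: final consonant = /n/, a nasal → -e → *hewene*.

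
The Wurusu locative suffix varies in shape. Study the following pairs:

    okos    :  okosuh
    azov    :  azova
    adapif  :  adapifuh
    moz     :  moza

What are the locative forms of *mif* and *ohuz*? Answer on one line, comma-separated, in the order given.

Looking at the final consonant of each stem: -uh when the stem ends in a voiceless consonant (*okos*, *adapif*); -a when the stem ends in a voiced consonant (*azov*, *moz*).
Since the final consonant of *mif* is /f/ (voiceless), it takes -uh, giving *mifuh*.
*ohuz* — final consonant /z/ (voiced) → -a → *ohuza*.

mifuh, ohuza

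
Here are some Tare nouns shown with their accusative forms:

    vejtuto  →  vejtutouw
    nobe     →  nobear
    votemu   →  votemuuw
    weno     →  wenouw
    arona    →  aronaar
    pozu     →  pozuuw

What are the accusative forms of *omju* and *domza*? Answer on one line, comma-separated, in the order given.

omjuuw, domzaar

Looking at the last vowel of each stem: -uw when the last vowel of the stem is a rounded vowel (*vejtuto*, *votemu*, *weno*, *pozu*); -ar when the last vowel of the stem is an unrounded vowel (*nobe*, *arona*).
Since the last vowel of *omju* is /u/ (a rounded vowel), it takes -uw, giving *omjuuw*.
*domza* — last vowel /a/ (an unrounded vowel) → -ar → *domzaar*.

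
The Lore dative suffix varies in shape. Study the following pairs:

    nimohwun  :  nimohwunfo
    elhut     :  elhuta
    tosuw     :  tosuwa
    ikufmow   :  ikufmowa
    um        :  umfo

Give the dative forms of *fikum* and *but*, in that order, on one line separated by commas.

The alternation tracks the final consonant of the stem — -fo when the stem ends in a nasal (*nimohwun*, *um*); -a when the stem ends in a non-nasal consonant (*elhut*, *tosuw*, *ikufmow*).
*fikum* — final consonant /m/ (a nasal) → -fo → *fikumfo*.
*but* — final consonant /t/ (non-nasal) → -a → *buta*.

fikumfo, buta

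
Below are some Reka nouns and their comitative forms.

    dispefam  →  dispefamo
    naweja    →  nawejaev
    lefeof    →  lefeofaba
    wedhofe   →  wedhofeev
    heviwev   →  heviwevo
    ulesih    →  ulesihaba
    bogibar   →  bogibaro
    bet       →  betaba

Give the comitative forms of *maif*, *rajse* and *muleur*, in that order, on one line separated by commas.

The pattern is voicing of the final sound: -aba when the stem ends in a voiceless consonant (*lefeof*, *ulesih*, *bet*); -o when the stem ends in a voiced consonant (*dispefam*, *heviwev*, *bogibar*); -ev when the stem ends in a vowel (*naweja*, *wedhofe*).
*maif*: final sound = /f/, a voiceless consonant → -aba → *maifaba*.
The final sound of *rajse* is /e/, which is a vowel, so the suffix is -ev, giving *rajseev*.
*muleur*: final sound = /r/, a voiced consonant → -o → *muleuro*.

maifaba, rajseev, muleuro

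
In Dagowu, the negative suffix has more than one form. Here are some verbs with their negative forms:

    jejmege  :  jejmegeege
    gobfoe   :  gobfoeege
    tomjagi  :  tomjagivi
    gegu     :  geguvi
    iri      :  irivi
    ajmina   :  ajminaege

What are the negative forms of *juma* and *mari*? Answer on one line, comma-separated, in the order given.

jumaege, marivi

The alternation tracks the last vowel of the stem — -vi when the last vowel of the stem is a high vowel (*tomjagi*, *gegu*, *iri*); -ege when the last vowel of the stem is a non-high vowel (*jejmege*, *gobfoe*, *ajmina*).
The last vowel of *juma* is /a/, which is a non-high vowel, so the suffix is -ege, giving *jumaege*.
Since the last vowel of *mari* is /i/ (a high vowel), it takes -vi, giving *marivi*.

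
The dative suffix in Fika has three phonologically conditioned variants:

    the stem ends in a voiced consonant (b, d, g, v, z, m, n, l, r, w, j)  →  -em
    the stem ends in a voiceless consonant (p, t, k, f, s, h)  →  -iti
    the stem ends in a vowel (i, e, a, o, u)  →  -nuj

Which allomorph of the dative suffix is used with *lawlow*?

-em

Since the final sound of *lawlow* is /w/ (a voiced consonant), it takes -em.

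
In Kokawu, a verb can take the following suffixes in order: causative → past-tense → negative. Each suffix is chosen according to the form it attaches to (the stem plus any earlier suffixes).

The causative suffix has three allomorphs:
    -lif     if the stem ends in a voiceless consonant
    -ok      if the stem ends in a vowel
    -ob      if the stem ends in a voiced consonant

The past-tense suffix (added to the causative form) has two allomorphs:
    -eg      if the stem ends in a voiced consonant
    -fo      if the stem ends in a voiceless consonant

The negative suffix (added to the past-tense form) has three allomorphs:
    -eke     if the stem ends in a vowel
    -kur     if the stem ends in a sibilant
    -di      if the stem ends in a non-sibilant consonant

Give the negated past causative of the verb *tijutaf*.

Since the final sound of *tijutaf* is /f/ (a voiceless consonant), it takes -lif, giving *tijutaflif*.
The causative form *tijutaflif* — final consonant /f/ (voiceless) → -fo → *tijutafliffo*.
Since the final sound of the past-tense form *tijutafliffo* is /o/ (a vowel), it takes -eke, giving *tijutafliffoeke*.

tijutafliffoeke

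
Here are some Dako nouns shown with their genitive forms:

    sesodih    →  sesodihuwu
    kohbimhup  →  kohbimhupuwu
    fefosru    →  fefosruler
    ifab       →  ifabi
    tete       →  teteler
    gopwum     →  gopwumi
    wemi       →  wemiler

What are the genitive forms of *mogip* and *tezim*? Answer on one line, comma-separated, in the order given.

mogipuwu, tezimi

The suffix is conditioned by the final sound: -uwu when the stem ends in a voiceless consonant (*sesodih*, *kohbimhup*); -i when the stem ends in a voiced consonant (*ifab*, *gopwum*); -ler when the stem ends in a vowel (*fefosru*, *tete*, *wemi*).
*mogip*: final sound = /p/, a voiceless consonant → -uwu → *mogipuwu*.
The final sound of *tezim* is /m/, which is a voiced consonant, so the suffix is -i, giving *tezimi*.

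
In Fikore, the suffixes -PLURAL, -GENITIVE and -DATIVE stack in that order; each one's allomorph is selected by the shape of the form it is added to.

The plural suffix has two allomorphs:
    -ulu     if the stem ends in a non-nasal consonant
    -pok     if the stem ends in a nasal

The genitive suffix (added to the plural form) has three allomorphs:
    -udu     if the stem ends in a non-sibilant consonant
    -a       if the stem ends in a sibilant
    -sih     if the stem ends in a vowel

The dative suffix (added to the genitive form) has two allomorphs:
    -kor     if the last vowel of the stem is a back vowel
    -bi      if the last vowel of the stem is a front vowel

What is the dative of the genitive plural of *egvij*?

Since the final consonant of *egvij* is /j/ (non-nasal), it takes -ulu, giving *egvijulu*.
Since the final sound of the plural form *egvijulu* is /u/ (a vowel), it takes -sih, giving *egvijulusih*.
The genitive form *egvijulusih*: last vowel = /i/, a front vowel → -bi → *egvijulusihbi*.

egvijulusihbi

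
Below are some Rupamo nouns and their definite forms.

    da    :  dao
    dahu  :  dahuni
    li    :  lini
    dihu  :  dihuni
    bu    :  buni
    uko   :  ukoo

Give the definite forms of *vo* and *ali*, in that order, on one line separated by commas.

voo, alini

The alternation tracks the last vowel of the stem — -ni when the last vowel of the stem is a high vowel (*dahu*, *li*, *dihu*, *bu*); -o when the last vowel of the stem is a non-high vowel (*da*, *uko*).
*vo*: last vowel = /o/, a non-high vowel → -o → *voo*.
Since the last vowel of *ali* is /i/ (a high vowel), it takes -ni, giving *alini*.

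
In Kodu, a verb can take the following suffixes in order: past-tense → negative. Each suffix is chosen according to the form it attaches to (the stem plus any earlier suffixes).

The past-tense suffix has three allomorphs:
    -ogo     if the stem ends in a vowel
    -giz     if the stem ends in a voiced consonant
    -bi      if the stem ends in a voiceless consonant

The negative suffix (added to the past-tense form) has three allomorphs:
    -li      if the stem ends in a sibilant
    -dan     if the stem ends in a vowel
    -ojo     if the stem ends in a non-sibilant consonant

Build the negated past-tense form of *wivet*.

wivetbidan

Since the final sound of *wivet* is /t/ (a voiceless consonant), it takes -bi, giving *wivetbi*.
The past-tense form *wivetbi*: final sound = /i/, a vowel → -dan → *wivetbidan*.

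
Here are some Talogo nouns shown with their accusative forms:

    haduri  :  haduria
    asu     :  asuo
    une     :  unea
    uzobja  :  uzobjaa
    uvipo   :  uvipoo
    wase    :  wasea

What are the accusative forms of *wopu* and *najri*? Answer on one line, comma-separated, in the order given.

wopuo, najria

The alternation tracks the last vowel of the stem — -o when the last vowel of the stem is a rounded vowel (*asu*, *uvipo*); -a when the last vowel of the stem is an unrounded vowel (*haduri*, *une*, *uzobja*, *wase*).
The last vowel of *wopu* is /u/, which is a rounded vowel, so the suffix is -o, giving *wopuo*.
*najri* — last vowel /i/ (an unrounded vowel) → -a → *najria*.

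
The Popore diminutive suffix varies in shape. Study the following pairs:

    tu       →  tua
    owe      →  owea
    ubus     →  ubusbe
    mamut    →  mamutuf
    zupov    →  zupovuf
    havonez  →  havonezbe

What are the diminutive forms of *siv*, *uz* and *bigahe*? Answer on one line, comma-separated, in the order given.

sivuf, uzbe, bigahea

The pattern is sibilance of the final sound: -be when the stem ends in a sibilant (*ubus*, *havonez*); -uf when the stem ends in a non-sibilant consonant (*mamut*, *zupov*); -a when the stem ends in a vowel (*tu*, *owe*).
The final sound of *siv* is /v/, which is a non-sibilant consonant, so the suffix is -uf, giving *sivuf*.
Since the final sound of *uz* is /z/ (a sibilant), it takes -be, giving *uzbe*.
The final sound of *bigahe* is /e/, which is a vowel, so the suffix is -a, giving *bigahea*.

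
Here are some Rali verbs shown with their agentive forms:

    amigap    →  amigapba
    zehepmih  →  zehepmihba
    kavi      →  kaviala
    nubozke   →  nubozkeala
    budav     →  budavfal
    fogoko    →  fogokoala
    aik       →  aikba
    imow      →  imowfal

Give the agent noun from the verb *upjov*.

The alternation tracks the final sound of the stem — -ba when the stem ends in a voiceless consonant (*amigap*, *zehepmih*, *aik*); -fal when the stem ends in a voiced consonant (*budav*, *imow*); -ala when the stem ends in a vowel (*kavi*, *nubozke*, *fogoko*).
The final sound of *upjov* is /v/, which is a voiced consonant, so the suffix is -fal, giving *upjovfal*.

upjovfal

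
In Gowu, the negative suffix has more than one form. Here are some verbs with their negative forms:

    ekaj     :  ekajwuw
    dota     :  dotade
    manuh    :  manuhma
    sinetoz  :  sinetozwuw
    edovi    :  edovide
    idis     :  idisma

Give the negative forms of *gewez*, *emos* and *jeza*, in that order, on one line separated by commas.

gewezwuw, emosma, jezade

The alternation tracks the final sound of the stem — -ma when the stem ends in a voiceless consonant (*manuh*, *idis*); -wuw when the stem ends in a voiced consonant (*ekaj*, *sinetoz*); -de when the stem ends in a vowel (*dota*, *edovi*).
*gewez* — final sound /z/ (a voiced consonant) → -wuw → *gewezwuw*.
The final sound of *emos* is /s/, which is a voiceless consonant, so the suffix is -ma, giving *emosma*.
*jeza*: final sound = /a/, a vowel → -de → *jezade*.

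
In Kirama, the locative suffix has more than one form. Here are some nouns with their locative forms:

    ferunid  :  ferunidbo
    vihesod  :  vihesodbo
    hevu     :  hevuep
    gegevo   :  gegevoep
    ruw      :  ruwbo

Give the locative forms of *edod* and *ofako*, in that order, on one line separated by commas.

The pattern is consonant vs. vowel: -bo when the stem ends in a consonant (*ferunid*, *vihesod*, *ruw*); -ep when the stem ends in a vowel (*hevu*, *gegevo*).
*edod* — final sound /d/ (a consonant) → -bo → *edodbo*.
The final sound of *ofako* is /o/, which is a vowel, so the suffix is -ep, giving *ofakoep*.

edodbo, ofakoep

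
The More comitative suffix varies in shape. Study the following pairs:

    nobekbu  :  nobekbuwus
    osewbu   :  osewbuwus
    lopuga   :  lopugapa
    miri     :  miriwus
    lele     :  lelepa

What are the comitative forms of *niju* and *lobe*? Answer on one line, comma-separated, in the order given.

The suffix is conditioned by the last vowel: -wus when the last vowel of the stem is a high vowel (*nobekbu*, *osewbu*, *miri*); -pa when the last vowel of the stem is a non-high vowel (*lopuga*, *lele*).
The last vowel of *niju* is /u/, which is a high vowel, so the suffix is -wus, giving *nijuwus*.
*lobe*: last vowel = /e/, a non-high vowel → -pa → *lobepa*.

nijuwus, lobepa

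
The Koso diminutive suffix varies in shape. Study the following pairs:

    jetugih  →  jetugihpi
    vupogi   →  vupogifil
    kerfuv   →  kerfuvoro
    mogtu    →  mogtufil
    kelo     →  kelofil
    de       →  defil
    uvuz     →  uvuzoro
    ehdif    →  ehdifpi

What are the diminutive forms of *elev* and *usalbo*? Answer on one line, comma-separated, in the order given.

elevoro, usalbofil

The suffix is conditioned by the final sound: -pi when the stem ends in a voiceless consonant (*jetugih*, *ehdif*); -oro when the stem ends in a voiced consonant (*kerfuv*, *uvuz*); -fil when the stem ends in a vowel (*vupogi*, *mogtu*, *kelo*, *de*).
*elev*: final sound = /v/, a voiced consonant → -oro → *elevoro*.
Since the final sound of *usalbo* is /o/ (a vowel), it takes -fil, giving *usalbofil*.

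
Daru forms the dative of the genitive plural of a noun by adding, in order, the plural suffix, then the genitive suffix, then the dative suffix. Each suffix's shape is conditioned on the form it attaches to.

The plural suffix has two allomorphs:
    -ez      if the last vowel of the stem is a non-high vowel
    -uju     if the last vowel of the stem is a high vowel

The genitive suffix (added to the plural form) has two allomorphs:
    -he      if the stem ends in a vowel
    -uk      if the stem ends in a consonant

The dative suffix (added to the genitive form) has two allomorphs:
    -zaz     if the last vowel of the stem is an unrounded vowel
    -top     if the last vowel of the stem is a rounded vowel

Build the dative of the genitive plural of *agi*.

Since the last vowel of *agi* is /i/ (a high vowel), it takes -uju, giving *agiuju*.
Since the final sound of the plural form *agiuju* is /u/ (a vowel), it takes -he, giving *agiujuhe*.
The last vowel of the genitive form *agiujuhe* is /e/, which is an unrounded vowel, so the dative suffix is -zaz, giving *agiujuhezaz*.

agiujuhezaz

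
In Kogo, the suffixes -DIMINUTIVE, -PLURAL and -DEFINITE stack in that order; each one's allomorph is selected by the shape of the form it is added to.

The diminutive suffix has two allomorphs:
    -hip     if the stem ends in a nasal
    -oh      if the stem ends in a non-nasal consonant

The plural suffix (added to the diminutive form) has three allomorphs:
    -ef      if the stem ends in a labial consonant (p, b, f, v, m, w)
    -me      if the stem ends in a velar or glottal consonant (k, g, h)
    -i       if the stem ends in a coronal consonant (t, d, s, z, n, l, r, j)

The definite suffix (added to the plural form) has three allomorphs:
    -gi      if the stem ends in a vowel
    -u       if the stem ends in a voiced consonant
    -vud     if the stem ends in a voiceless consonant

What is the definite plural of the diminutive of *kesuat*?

kesuatohmegi

The final consonant of *kesuat* is /t/, which is non-nasal, so the diminutive suffix is -oh, giving *kesuatoh*.
Since the final consonant of the diminutive form *kesuatoh* is /h/ (velar/glottal), it takes -me, giving *kesuatohme*.
Since the final sound of the plural form *kesuatohme* is /e/ (a vowel), it takes -gi, giving *kesuatohmegi*.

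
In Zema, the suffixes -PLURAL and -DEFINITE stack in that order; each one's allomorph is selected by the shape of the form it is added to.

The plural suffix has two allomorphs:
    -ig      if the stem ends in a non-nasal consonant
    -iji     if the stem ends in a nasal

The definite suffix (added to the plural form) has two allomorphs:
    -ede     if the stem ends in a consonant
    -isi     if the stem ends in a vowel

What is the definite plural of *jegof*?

jegofigede

*jegof* — final consonant /f/ (non-nasal) → -ig → *jegofig*.
The plural form *jegofig* — final sound /g/ (a consonant) → -ede → *jegofigede*.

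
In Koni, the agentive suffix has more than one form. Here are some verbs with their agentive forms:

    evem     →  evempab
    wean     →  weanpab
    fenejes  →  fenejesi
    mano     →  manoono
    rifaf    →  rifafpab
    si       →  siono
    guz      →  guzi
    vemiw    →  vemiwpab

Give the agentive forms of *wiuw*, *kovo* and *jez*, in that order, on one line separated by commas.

Looking at the final sound of each stem: -i when the stem ends in a sibilant (*fenejes*, *guz*); -pab when the stem ends in a non-sibilant consonant (*evem*, *wean*, *rifaf*, *vemiw*); -ono when the stem ends in a vowel (*mano*, *si*).
*wiuw*: final sound = /w/, a non-sibilant consonant → -pab → *wiuwpab*.
The final sound of *kovo* is /o/, which is a vowel, so the suffix is -ono, giving *kovoono*.
*jez* — final sound /z/ (a sibilant) → -i → *jezi*.

wiuwpab, kovoono, jezi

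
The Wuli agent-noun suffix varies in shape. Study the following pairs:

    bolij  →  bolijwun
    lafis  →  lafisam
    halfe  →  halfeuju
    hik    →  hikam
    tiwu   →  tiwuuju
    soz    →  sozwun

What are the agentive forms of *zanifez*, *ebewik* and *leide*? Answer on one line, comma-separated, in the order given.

zanifezwun, ebewikam, leideuju

The alternation tracks the final sound of the stem — -am when the stem ends in a voiceless consonant (*lafis*, *hik*); -wun when the stem ends in a voiced consonant (*bolij*, *soz*); -uju when the stem ends in a vowel (*halfe*, *tiwu*).
Since the final sound of *zanifez* is /z/ (a voiced consonant), it takes -wun, giving *zanifezwun*.
*ebewik*: final sound = /k/, a voiceless consonant → -am → *ebewikam*.
*leide* — final sound /e/ (a vowel) → -uju → *leideuju*.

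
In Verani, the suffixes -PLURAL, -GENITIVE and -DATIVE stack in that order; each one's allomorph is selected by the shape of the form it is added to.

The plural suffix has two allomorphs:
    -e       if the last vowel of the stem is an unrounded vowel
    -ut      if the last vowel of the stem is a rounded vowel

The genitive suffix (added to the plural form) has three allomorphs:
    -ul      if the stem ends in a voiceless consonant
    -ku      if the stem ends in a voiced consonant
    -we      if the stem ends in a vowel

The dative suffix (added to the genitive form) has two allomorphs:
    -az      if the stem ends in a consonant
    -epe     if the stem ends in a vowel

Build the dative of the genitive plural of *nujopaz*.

nujopazeweepe

*nujopaz*: last vowel = /a/, an unrounded vowel → -e → *nujopaze*.
Since the final sound of the plural form *nujopaze* is /e/ (a vowel), it takes -we, giving *nujopazewe*.
The final sound of the genitive form *nujopazewe* is /e/, which is a vowel, so the dative suffix is -epe, giving *nujopazeweepe*.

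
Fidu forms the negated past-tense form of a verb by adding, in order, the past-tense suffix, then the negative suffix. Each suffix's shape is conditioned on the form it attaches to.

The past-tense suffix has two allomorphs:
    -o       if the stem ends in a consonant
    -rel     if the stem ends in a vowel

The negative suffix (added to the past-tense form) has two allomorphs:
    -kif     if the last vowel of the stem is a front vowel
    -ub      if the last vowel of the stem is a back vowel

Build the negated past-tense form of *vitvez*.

The final sound of *vitvez* is /z/, which is a consonant, so the past-tense suffix is -o, giving *vitvezo*.
Since the last vowel of the past-tense form *vitvezo* is /o/ (a back vowel), it takes -ub, giving *vitvezoub*.

vitvezoub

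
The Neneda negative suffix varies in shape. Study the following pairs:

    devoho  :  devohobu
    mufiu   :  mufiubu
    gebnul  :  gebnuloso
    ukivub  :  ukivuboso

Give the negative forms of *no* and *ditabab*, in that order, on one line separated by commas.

The alternation tracks the final sound of the stem — -oso when the stem ends in a consonant (*gebnul*, *ukivub*); -bu when the stem ends in a vowel (*devoho*, *mufiu*).
The final sound of *no* is /o/, which is a vowel, so the suffix is -bu, giving *nobu*.
*ditabab*: final sound = /b/, a consonant → -oso → *ditababoso*.

nobu, ditababoso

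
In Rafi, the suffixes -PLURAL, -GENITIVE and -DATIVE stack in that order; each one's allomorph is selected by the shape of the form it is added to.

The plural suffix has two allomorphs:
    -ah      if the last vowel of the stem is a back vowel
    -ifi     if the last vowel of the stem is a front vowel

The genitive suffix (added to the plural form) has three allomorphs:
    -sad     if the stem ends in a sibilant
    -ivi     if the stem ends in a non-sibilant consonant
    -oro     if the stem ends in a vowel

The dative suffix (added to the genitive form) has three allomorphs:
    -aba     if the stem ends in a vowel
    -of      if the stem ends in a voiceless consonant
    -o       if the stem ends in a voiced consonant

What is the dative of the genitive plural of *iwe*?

iweifioroaba

Since the last vowel of *iwe* is /e/ (a front vowel), it takes -ifi, giving *iweifi*.
The plural form *iweifi* — final sound /i/ (a vowel) → -oro → *iweifioro*.
The genitive form *iweifioro*: final sound = /o/, a vowel → -aba → *iweifioroaba*.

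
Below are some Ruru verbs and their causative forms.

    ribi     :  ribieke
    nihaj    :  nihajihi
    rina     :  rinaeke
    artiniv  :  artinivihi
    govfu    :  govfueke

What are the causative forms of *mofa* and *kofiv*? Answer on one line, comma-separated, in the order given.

Looking at the final sound of each stem: -ihi when the stem ends in a consonant (*nihaj*, *artiniv*); -eke when the stem ends in a vowel (*ribi*, *rina*, *govfu*).
Since the final sound of *mofa* is /a/ (a vowel), it takes -eke, giving *mofaeke*.
*kofiv* — final sound /v/ (a consonant) → -ihi → *kofivihi*.

mofaeke, kofivihi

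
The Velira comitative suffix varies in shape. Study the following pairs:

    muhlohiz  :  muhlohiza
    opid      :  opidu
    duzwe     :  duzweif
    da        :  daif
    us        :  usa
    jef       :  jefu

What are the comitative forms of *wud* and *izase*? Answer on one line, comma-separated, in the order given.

The alternation tracks the final sound of the stem — -a when the stem ends in a sibilant (*muhlohiz*, *us*); -u when the stem ends in a non-sibilant consonant (*opid*, *jef*); -if when the stem ends in a vowel (*duzwe*, *da*).
The final sound of *wud* is /d/, which is a non-sibilant consonant, so the suffix is -u, giving *wudu*.
*izase*: final sound = /e/, a vowel → -if → *izaseif*.

wudu, izaseif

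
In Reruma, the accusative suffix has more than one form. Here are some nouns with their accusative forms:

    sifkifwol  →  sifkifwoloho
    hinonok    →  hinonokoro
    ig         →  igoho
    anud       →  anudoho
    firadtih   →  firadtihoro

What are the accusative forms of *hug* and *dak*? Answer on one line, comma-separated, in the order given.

The alternation tracks the final consonant of the stem — -oro when the stem ends in a voiceless consonant (*hinonok*, *firadtih*); -oho when the stem ends in a voiced consonant (*sifkifwol*, *ig*, *anud*).
*hug*: final consonant = /g/, voiced → -oho → *hugoho*.
Since the final consonant of *dak* is /k/ (voiceless), it takes -oro, giving *dakoro*.

hugoho, dakoro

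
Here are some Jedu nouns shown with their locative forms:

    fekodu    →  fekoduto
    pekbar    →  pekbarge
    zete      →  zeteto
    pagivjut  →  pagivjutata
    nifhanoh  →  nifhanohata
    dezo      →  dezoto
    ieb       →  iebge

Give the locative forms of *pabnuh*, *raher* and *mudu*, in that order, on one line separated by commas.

pabnuhata, raherge, muduto

The alternation tracks the final sound of the stem — -ata when the stem ends in a voiceless consonant (*pagivjut*, *nifhanoh*); -ge when the stem ends in a voiced consonant (*pekbar*, *ieb*); -to when the stem ends in a vowel (*fekodu*, *zete*, *dezo*).
Since the final sound of *pabnuh* is /h/ (a voiceless consonant), it takes -ata, giving *pabnuhata*.
Since the final sound of *raher* is /r/ (a voiced consonant), it takes -ge, giving *raherge*.
Since the final sound of *mudu* is /u/ (a vowel), it takes -to, giving *muduto*.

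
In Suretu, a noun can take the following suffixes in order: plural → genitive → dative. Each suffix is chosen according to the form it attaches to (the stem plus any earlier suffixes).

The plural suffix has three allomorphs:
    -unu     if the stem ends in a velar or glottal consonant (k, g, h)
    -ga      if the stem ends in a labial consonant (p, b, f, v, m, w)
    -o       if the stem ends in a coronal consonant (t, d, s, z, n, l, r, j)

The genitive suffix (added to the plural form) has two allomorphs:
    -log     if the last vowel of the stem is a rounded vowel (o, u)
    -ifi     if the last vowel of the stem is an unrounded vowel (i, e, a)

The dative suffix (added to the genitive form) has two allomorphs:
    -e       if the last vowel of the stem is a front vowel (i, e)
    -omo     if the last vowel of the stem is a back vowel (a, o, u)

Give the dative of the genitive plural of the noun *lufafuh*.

*lufafuh* — final consonant /h/ (velar/glottal) → -unu → *lufafuhunu*.
The last vowel of the plural form *lufafuhunu* is /u/, which is a rounded vowel, so the genitive suffix is -log, giving *lufafuhunulog*.
The genitive form *lufafuhunulog* — last vowel /o/ (a back vowel) → -omo → *lufafuhunulogomo*.

lufafuhunulogomo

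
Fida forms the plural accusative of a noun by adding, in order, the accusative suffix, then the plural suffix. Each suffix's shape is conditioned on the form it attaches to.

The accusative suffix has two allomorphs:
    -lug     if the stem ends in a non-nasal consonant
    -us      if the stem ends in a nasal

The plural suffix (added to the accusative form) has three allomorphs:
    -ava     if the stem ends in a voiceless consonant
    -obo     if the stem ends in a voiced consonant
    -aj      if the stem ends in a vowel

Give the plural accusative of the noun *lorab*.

lorablugobo

*lorab*: final consonant = /b/, non-nasal → -lug → *lorablug*.
Since the final sound of the accusative form *lorablug* is /g/ (a voiced consonant), it takes -obo, giving *lorablugobo*.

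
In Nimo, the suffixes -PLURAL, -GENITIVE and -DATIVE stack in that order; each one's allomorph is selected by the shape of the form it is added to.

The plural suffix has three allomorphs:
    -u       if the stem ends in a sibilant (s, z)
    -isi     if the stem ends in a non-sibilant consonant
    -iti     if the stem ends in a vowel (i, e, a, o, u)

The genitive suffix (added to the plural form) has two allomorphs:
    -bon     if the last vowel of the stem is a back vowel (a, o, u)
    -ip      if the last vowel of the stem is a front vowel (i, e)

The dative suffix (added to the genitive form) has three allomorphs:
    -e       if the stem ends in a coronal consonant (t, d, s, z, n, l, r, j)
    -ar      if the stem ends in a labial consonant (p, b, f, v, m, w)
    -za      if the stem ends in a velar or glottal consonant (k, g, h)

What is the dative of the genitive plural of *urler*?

*urler* — final sound /r/ (a non-sibilant consonant) → -isi → *urlerisi*.
Since the last vowel of the plural form *urlerisi* is /i/ (a front vowel), it takes -ip, giving *urlerisiip*.
The genitive form *urlerisiip*: final consonant = /p/, labial → -ar → *urlerisiipar*.

urlerisiipar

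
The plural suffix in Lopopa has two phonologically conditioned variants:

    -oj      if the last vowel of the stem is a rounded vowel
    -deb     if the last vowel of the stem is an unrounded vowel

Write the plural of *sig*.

sigdeb

Since the last vowel of *sig* is /i/ (an unrounded vowel), it takes -deb, giving *sigdeb*.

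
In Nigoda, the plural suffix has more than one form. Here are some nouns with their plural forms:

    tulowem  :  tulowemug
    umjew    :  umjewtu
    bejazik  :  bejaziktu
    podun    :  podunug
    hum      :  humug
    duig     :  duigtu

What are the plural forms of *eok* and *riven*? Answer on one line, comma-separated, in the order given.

eoktu, rivenug

The alternation tracks the final consonant of the stem — -ug when the stem ends in a nasal (*tulowem*, *podun*, *hum*); -tu when the stem ends in a non-nasal consonant (*umjew*, *bejazik*, *duig*).
The final consonant of *eok* is /k/, which is non-nasal, so the suffix is -tu, giving *eoktu*.
*riven*: final consonant = /n/, a nasal → -ug → *rivenug*.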